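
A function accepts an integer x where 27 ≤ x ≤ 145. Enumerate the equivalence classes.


Valid range: [27, 145]
Class 1: x < 27 — invalid
Class 2: 27 ≤ x ≤ 145 — valid
Class 3: x > 145 — invalid
Total equivalence classes: 3

3 equivalence classes


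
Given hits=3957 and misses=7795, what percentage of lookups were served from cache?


Formula: hit rate = hits / (hits + misses) * 100
hit rate = 3957 / (3957 + 7795) * 100
hit rate = 3957 / 11752 * 100
hit rate = 33.67%

33.67%


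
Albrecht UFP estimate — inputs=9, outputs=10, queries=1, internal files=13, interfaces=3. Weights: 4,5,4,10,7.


UFP = EI*4 + EO*5 + EQ*4 + ILF*10 + EIF*7
UFP = 9*4 + 10*5 + 1*4 + 13*10 + 3*7
UFP = 36 + 50 + 4 + 130 + 21
UFP = 241

241


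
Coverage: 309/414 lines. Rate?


Coverage = covered / total * 100
Coverage = 309 / 414 * 100
Coverage = 74.64%

74.64%


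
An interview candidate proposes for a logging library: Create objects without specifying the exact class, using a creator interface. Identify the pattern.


This matches the Factory Method pattern

Factory Method


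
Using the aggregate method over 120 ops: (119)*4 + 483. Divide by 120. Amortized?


Formula: Amortized cost = Total cost / Operations
Total cost = (119 * 4) + (1 * 483)
Total cost = 476 + 483 = 959
Amortized = 959 / 120 = 7.9917

7.9917


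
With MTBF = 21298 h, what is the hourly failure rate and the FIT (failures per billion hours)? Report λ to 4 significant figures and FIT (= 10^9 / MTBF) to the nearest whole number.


Formula: λ = 1 / MTBF; FIT = λ × 1e9 = 1e9 / MTBF
λ = 1 / 21298 ≈ 4.695e-05 failures/hour
FIT = 1e9 / 21298 ≈ 46953 failures per 1e9 hours (nearest whole number)

λ = 4.695e-05 /h, FIT = 46953


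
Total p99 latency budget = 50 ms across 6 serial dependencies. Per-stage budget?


Formula: per_stage = total_budget / stages
per_stage = 50 / 6
per_stage = 8.33 ms

8.33 ms


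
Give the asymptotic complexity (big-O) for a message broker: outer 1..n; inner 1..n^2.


Reasoning: n times n^2
Complexity: O(n^3)

O(n^3)


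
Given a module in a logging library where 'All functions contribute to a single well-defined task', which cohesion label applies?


Reasoning: Best: single purpose
Type: Functional cohesion

Functional cohesion


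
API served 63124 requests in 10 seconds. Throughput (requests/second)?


Formula: throughput = requests / seconds
throughput = 63124 / 10
throughput = 6312.4 requests/second

6312.4 requests/second


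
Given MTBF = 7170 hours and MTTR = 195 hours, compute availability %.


Availability = MTBF / (MTBF + MTTR)
Availability = 7170 / (7170 + 195)
Availability = 7170 / 7365
Availability = 97.3523%

97.3523%


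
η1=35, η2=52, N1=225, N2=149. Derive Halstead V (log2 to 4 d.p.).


Formula: V = N * log2(η), where N = N1 + N2 and η = η1 + η2
η = 35 + 52 = 87
N = 225 + 149 = 374
log2(87) ≈ 6.4429
V = 374 * 6.4429 = 2409.64

2409.64


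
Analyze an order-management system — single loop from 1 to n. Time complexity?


Reasoning: one pass through n items
Complexity: O(n)

O(n)


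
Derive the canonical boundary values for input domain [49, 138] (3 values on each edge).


Range: [49, 138]
Boundaries: just below min, min, min+1, max-1, max, just above max
Values: [48, 49, 50, 137, 138, 139]

[48, 49, 50, 137, 138, 139]


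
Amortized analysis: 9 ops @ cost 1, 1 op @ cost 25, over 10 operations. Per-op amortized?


Formula: Amortized cost = Total cost / Operations
Total cost = (9 * 1) + (1 * 25)
Total cost = 9 + 25 = 34
Amortized = 34 / 10 = 3.4

3.4


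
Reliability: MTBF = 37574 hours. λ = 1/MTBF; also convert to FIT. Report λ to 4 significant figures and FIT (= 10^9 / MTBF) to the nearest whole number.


Formula: λ = 1 / MTBF; FIT = λ × 1e9 = 1e9 / MTBF
λ = 1 / 37574 ≈ 2.661e-05 failures/hour
FIT = 1e9 / 37574 ≈ 26614 failures per 1e9 hours (nearest whole number)

λ = 2.661e-05 /h, FIT = 26614


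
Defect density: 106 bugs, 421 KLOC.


Defect density = defects / KLOC
Defect density = 106 / 421
Defect density = 0.252 defects/KLOC

0.252 defects/KLOC


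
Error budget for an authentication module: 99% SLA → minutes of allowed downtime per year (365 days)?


Formula: allowed downtime = period * (100 - SLA) / 100
Period (year (365 days)) = 525600 minutes
Unavailability fraction = (100 - 99.0) / 100
Allowed downtime = 525600 * (100 - 99.0) / 100
Allowed downtime = 5256.0 minutes

5256.0 minutes


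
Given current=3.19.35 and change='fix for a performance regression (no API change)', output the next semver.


Current: 3.19.35
Change category: 'fix for a performance regression (no API change)' → patch bump
SemVer rule: patch bump → increment PATCH (MAJOR and MINOR unchanged)
New: 3.19.36

3.19.36


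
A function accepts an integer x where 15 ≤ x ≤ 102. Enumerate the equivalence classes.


Valid range: [15, 102]
Class 1: x < 15 — invalid
Class 2: 15 ≤ x ≤ 102 — valid
Class 3: x > 102 — invalid
Total equivalence classes: 3

3 equivalence classes


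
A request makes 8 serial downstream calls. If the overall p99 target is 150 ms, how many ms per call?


Formula: per_stage = total_budget / stages
per_stage = 150 / 8
per_stage = 18.75 ms

18.75 ms


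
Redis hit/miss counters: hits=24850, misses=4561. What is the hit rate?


Formula: hit rate = hits / (hits + misses) * 100
hit rate = 24850 / (24850 + 4561) * 100
hit rate = 24850 / 29411 * 100
hit rate = 84.49%

84.49%


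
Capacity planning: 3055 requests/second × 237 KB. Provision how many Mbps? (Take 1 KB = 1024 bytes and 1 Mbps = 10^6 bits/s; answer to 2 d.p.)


Formula: Mbps = payload_bytes * RPS * 8 / 1e6
Payload per request = 237 KB = 237 * 1024 = 242688 bytes
Total bytes/sec = 242688 * 3055 = 741411840
Total bits/sec = 741411840 * 8 = 5931294720
Mbps = 5931294720 / 1e6 = 5931.29

5931.29 Mbps


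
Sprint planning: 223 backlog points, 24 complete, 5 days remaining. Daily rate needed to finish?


Formula: Required rate = Remaining points / Days left
Remaining = 223 - 24 = 199 points
Required rate = 199 / 5 = 39.8 points/day

39.8 points/day


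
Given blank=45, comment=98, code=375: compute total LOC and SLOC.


Total LOC = blank + comment + code
Total LOC = 45 + 98 + 375 = 518
SLOC (source only) = code = 375

Total LOC: 518, SLOC: 375


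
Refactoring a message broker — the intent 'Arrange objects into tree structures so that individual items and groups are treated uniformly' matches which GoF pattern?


This matches the Composite pattern

Composite


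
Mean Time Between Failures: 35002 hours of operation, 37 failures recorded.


Formula: MTBF = Total operating time / Number of failures
MTBF = 35002 / 37
MTBF = 946.0 hours

946.0 hours


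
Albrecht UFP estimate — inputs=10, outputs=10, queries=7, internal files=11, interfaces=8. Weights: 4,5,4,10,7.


UFP = EI*4 + EO*5 + EQ*4 + ILF*10 + EIF*7
UFP = 10*4 + 10*5 + 7*4 + 11*10 + 8*7
UFP = 40 + 50 + 28 + 110 + 56
UFP = 284

284


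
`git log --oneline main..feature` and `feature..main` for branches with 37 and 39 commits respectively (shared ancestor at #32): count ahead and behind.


Common ancestor: commit #32
feature commits after divergence: 37 - 32 = 5
main commits after divergence: 39 - 32 = 7
feature is 5 commits ahead of main
main is 7 commits ahead of feature

feature ahead: 5, main ahead: 7


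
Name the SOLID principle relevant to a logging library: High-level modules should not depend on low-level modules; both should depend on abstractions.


This describes the Dependency Inversion Principle (DIP)

Dependency Inversion Principle (DIP)


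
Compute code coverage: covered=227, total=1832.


Coverage = covered / total * 100
Coverage = 227 / 1832 * 100
Coverage = 12.39%

12.39%


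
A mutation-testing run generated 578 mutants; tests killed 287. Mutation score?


Mutation score = killed / total * 100
Mutation score = 287 / 578 * 100
Mutation score = 49.65%

49.65%


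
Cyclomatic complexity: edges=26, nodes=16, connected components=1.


Formula: V(G) = E - N + 2P
V(G) = 26 - 16 + 2*1
V(G) = 10 + 2
V(G) = 12

12


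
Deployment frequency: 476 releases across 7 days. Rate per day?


Formula: deployments per day = releases / days
= 476 / 7
= 68.0 deploys/day
(equivalently, 476.0 deploys/week)

68.0 deploys/day


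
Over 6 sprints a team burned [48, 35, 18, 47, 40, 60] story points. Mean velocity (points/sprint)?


Formula: Avg velocity = Total points / Number of sprints
Points: [48, 35, 18, 47, 40, 60]
Sum = 48 + 35 + 18 + 47 + 40 + 60 = 248
Avg velocity = 248 / 6 = 41.33 points/sprint

41.33 points/sprint


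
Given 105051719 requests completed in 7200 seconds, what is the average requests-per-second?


Formula: throughput = requests / seconds
throughput = 105051719 / 7200
throughput = 14590.52 requests/second

14590.52 requests/second


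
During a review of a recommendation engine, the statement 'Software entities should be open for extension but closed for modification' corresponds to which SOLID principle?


This describes the Open/Closed Principle (OCP)

Open/Closed Principle (OCP)


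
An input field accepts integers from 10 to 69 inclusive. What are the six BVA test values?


Range: [10, 69]
Boundaries: just below min, min, min+1, max-1, max, just above max
Values: [9, 10, 11, 68, 69, 70]

[9, 10, 11, 68, 69, 70]


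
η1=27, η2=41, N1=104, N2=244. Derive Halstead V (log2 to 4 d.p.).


Formula: V = N * log2(η), where N = N1 + N2 and η = η1 + η2
η = 27 + 41 = 68
N = 104 + 244 = 348
log2(68) ≈ 6.0875
V = 348 * 6.0875 = 2118.45

2118.45


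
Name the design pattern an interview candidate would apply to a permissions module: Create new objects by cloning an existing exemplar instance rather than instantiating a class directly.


This matches the Prototype pattern

Prototype


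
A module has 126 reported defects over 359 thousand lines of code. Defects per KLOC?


Defect density = defects / KLOC
Defect density = 126 / 359
Defect density = 0.351 defects/KLOC

0.351 defects/KLOC


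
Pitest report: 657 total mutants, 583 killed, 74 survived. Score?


Mutation score = killed / total * 100
Mutation score = 583 / 657 * 100
Mutation score = 88.74%

88.74%


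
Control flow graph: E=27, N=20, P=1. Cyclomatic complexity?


Formula: V(G) = E - N + 2P
V(G) = 27 - 20 + 2*1
V(G) = 7 + 2
V(G) = 9

9


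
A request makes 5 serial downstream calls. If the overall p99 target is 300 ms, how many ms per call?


Formula: per_stage = total_budget / stages
per_stage = 300 / 5
per_stage = 60.0 ms

60.0 ms


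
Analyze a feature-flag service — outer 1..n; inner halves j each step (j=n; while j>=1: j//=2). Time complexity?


Reasoning: n times log n
Complexity: O(n log n)

O(n log n)


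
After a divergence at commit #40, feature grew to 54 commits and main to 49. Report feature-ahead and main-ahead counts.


Common ancestor: commit #40
feature commits after divergence: 54 - 40 = 14
main commits after divergence: 49 - 40 = 9
feature is 14 commits ahead of main
main is 9 commits ahead of feature

feature ahead: 14, main ahead: 9


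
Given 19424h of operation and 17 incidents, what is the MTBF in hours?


Formula: MTBF = Total operating time / Number of failures
MTBF = 19424 / 17
MTBF = 1142.59 hours

1142.59 hours


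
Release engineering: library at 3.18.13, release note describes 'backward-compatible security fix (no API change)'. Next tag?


Current: 3.18.13
Change category: 'backward-compatible security fix (no API change)' → patch bump
SemVer rule: patch bump → increment PATCH (MAJOR and MINOR unchanged)
New: 3.18.14

3.18.14


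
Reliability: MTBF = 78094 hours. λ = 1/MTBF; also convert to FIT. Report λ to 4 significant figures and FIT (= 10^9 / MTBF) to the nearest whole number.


Formula: λ = 1 / MTBF; FIT = λ × 1e9 = 1e9 / MTBF
λ = 1 / 78094 ≈ 1.281e-05 failures/hour
FIT = 1e9 / 78094 ≈ 12805 failures per 1e9 hours (nearest whole number)

λ = 1.281e-05 /h, FIT = 12805


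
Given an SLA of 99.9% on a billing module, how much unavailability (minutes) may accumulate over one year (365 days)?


Formula: allowed downtime = period * (100 - SLA) / 100
Period (year (365 days)) = 525600 minutes
Unavailability fraction = (100 - 99.9) / 100
Allowed downtime = 525600 * (100 - 99.9) / 100
Allowed downtime = 525.6 minutes

525.6 minutes


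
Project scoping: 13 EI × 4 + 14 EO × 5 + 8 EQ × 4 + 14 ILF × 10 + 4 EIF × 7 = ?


UFP = EI*4 + EO*5 + EQ*4 + ILF*10 + EIF*7
UFP = 13*4 + 14*5 + 8*4 + 14*10 + 4*7
UFP = 52 + 70 + 32 + 140 + 28
UFP = 322

322


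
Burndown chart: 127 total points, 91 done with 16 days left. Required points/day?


Formula: Required rate = Remaining points / Days left
Remaining = 127 - 91 = 36 points
Required rate = 36 / 16 = 2.25 points/day

2.25 points/day


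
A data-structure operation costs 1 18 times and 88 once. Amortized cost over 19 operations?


Formula: Amortized cost = Total cost / Operations
Total cost = (18 * 1) + (1 * 88)
Total cost = 18 + 88 = 106
Amortized = 106 / 19 = 5.5789

5.5789


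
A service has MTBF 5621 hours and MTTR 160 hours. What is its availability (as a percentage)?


Availability = MTBF / (MTBF + MTTR)
Availability = 5621 / (5621 + 160)
Availability = 5621 / 5781
Availability = 97.2323%

97.2323%


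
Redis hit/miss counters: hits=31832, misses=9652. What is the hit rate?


Formula: hit rate = hits / (hits + misses) * 100
hit rate = 31832 / (31832 + 9652) * 100
hit rate = 31832 / 41484 * 100
hit rate = 76.73%

76.73%


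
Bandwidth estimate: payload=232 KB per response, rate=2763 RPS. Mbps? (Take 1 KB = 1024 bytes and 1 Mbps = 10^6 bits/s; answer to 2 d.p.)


Formula: Mbps = payload_bytes * RPS * 8 / 1e6
Payload per request = 232 KB = 232 * 1024 = 237568 bytes
Total bytes/sec = 237568 * 2763 = 656400384
Total bits/sec = 656400384 * 8 = 5251203072
Mbps = 5251203072 / 1e6 = 5251.2

5251.2 Mbps


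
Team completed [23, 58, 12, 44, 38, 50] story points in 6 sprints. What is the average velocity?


Formula: Avg velocity = Total points / Number of sprints
Points: [23, 58, 12, 44, 38, 50]
Sum = 23 + 58 + 12 + 44 + 38 + 50 = 225
Avg velocity = 225 / 6 = 37.5 points/sprint

37.5 points/sprint


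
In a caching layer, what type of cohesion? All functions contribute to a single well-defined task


Reasoning: Best: single purpose
Type: Functional cohesion

Functional cohesion


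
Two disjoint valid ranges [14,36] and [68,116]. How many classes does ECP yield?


Valid ranges: [14,36] and [68,116]
Class 1: x < 14 — invalid
Class 2: 14 ≤ x ≤ 36 — valid
Class 3: 36 < x < 68 — invalid (gap between ranges)
Class 4: 68 ≤ x ≤ 116 — valid
Class 5: x > 116 — invalid
Total equivalence classes: 5

5 equivalence classes


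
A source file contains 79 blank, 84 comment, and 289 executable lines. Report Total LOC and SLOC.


Total LOC = blank + comment + code
Total LOC = 79 + 84 + 289 = 452
SLOC (source only) = code = 289

Total LOC: 452, SLOC: 289


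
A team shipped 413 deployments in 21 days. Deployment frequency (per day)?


Formula: deployments per day = releases / days
= 413 / 21
= 19.667 deploys/day
(equivalently, 137.67 deploys/week)

19.667 deploys/day


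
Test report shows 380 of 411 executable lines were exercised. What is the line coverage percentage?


Coverage = covered / total * 100
Coverage = 380 / 411 * 100
Coverage = 92.46%

92.46%


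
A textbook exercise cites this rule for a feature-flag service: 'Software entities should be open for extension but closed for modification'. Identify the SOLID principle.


This describes the Open/Closed Principle (OCP)

Open/Closed Principle (OCP)


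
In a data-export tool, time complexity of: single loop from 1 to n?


Reasoning: one pass through n items
Complexity: O(n)

O(n)


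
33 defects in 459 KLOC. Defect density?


Defect density = defects / KLOC
Defect density = 33 / 459
Defect density = 0.072 defects/KLOC

0.072 defects/KLOC


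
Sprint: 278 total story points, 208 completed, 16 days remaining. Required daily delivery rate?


Formula: Required rate = Remaining points / Days left
Remaining = 278 - 208 = 70 points
Required rate = 70 / 16 = 4.38 points/day

4.38 points/day


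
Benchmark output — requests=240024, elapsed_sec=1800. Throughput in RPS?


Formula: throughput = requests / seconds
throughput = 240024 / 1800
throughput = 133.35 requests/second

133.35 requests/second


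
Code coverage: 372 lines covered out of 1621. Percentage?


Coverage = covered / total * 100
Coverage = 372 / 1621 * 100
Coverage = 22.95%

22.95%


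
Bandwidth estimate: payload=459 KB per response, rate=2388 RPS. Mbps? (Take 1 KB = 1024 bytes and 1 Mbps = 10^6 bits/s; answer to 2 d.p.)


Formula: Mbps = payload_bytes * RPS * 8 / 1e6
Payload per request = 459 KB = 459 * 1024 = 470016 bytes
Total bytes/sec = 470016 * 2388 = 1122398208
Total bits/sec = 1122398208 * 8 = 8979185664
Mbps = 8979185664 / 1e6 = 8979.19

8979.19 Mbps


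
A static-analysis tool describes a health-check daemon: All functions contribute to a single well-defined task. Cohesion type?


Reasoning: Best: single purpose
Type: Functional cohesion

Functional cohesion


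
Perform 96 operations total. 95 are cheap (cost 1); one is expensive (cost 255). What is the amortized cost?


Formula: Amortized cost = Total cost / Operations
Total cost = (95 * 1) + (1 * 255)
Total cost = 95 + 255 = 350
Amortized = 350 / 96 = 3.6458

3.6458


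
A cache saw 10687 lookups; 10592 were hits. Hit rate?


Formula: hit rate = hits / (hits + misses) * 100
hit rate = 10592 / (10592 + 95) * 100
hit rate = 10592 / 10687 * 100
hit rate = 99.11%

99.11%


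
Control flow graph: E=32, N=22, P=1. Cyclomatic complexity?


Formula: V(G) = E - N + 2P
V(G) = 32 - 22 + 2*1
V(G) = 10 + 2
V(G) = 12

12


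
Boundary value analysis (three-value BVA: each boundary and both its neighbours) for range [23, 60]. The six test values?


Range: [23, 60]
Boundaries: just below min, min, min+1, max-1, max, just above max
Values: [22, 23, 24, 59, 60, 61]

[22, 23, 24, 59, 60, 61]


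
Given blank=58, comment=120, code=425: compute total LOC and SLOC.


Total LOC = blank + comment + code
Total LOC = 58 + 120 + 425 = 603
SLOC (source only) = code = 425

Total LOC: 603, SLOC: 425


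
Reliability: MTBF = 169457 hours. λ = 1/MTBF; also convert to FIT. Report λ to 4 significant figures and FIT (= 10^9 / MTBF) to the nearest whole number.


Formula: λ = 1 / MTBF; FIT = λ × 1e9 = 1e9 / MTBF
λ = 1 / 169457 ≈ 5.901e-06 failures/hour
FIT = 1e9 / 169457 ≈ 5901 failures per 1e9 hours (nearest whole number)

λ = 5.901e-06 /h, FIT = 5901


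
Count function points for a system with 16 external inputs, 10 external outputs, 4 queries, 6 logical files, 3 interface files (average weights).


UFP = EI*4 + EO*5 + EQ*4 + ILF*10 + EIF*7
UFP = 16*4 + 10*5 + 4*4 + 6*10 + 3*7
UFP = 64 + 50 + 16 + 60 + 21
UFP = 211

211


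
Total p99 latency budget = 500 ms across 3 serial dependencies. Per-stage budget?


Formula: per_stage = total_budget / stages
per_stage = 500 / 3
per_stage = 166.67 ms

166.67 ms


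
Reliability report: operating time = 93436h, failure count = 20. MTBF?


Formula: MTBF = Total operating time / Number of failures
MTBF = 93436 / 20
MTBF = 4671.8 hours

4671.8 hours


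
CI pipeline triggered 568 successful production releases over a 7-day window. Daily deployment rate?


Formula: deployments per day = releases / days
= 568 / 7
= 81.143 deploys/day
(equivalently, 568.0 deploys/week)

81.143 deploys/day


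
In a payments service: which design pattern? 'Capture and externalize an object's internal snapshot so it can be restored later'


This matches the Memento pattern

Memento


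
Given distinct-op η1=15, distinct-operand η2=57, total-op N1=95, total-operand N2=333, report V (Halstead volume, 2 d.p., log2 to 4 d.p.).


Formula: V = N * log2(η), where N = N1 + N2 and η = η1 + η2
η = 15 + 57 = 72
N = 95 + 333 = 428
log2(72) ≈ 6.1699
V = 428 * 6.1699 = 2640.72

2640.72


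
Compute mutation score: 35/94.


Mutation score = killed / total * 100
Mutation score = 35 / 94 * 100
Mutation score = 37.23%

37.23%


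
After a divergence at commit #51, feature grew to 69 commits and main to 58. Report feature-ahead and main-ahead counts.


Common ancestor: commit #51
feature commits after divergence: 69 - 51 = 18
main commits after divergence: 58 - 51 = 7
feature is 18 commits ahead of main
main is 7 commits ahead of feature

feature ahead: 18, main ahead: 7


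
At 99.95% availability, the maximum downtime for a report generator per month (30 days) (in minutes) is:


Formula: allowed downtime = period * (100 - SLA) / 100
Period (month (30 days)) = 43200 minutes
Unavailability fraction = (100 - 99.95) / 100
Allowed downtime = 43200 * (100 - 99.95) / 100
Allowed downtime = 21.6 minutes

21.6 minutes


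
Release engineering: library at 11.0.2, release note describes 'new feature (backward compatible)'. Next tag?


Current: 11.0.2
Change category: 'new feature (backward compatible)' → minor bump
SemVer rule: minor bump → increment MINOR, reset PATCH to 0 (MAJOR unchanged)
New: 11.1.0

11.1.0


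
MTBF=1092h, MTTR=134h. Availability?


Availability = MTBF / (MTBF + MTTR)
Availability = 1092 / (1092 + 134)
Availability = 1092 / 1226
Availability = 89.0701%

89.0701%


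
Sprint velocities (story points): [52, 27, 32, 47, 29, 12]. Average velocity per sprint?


Formula: Avg velocity = Total points / Number of sprints
Points: [52, 27, 32, 47, 29, 12]
Sum = 52 + 27 + 32 + 47 + 29 + 12 = 199
Avg velocity = 199 / 6 = 33.17 points/sprint

33.17 points/sprint


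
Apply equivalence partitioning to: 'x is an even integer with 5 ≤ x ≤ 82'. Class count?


Constraint: even integers in [5, 82]
Class 1: x < 5 — out-of-range invalid
Class 2: x in [5,82] but odd — wrong type invalid
Class 3: x in [5,82] and even — valid
Class 4: x > 82 — out-of-range invalid
Total equivalence classes: 4

4 equivalence classes


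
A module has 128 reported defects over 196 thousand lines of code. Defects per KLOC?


Defect density = defects / KLOC
Defect density = 128 / 196
Defect density = 0.653 defects/KLOC

0.653 defects/KLOC


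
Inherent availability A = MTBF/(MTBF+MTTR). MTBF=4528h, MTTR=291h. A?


Availability = MTBF / (MTBF + MTTR)
Availability = 4528 / (4528 + 291)
Availability = 4528 / 4819
Availability = 93.9614%

93.9614%


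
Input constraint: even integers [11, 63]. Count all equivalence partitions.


Constraint: even integers in [11, 63]
Class 1: x < 11 — out-of-range invalid
Class 2: x in [11,63] but odd — wrong type invalid
Class 3: x in [11,63] and even — valid
Class 4: x > 63 — out-of-range invalid
Total equivalence classes: 4

4 equivalence classes


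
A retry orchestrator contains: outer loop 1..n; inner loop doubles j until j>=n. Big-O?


Reasoning: linear outer times logarithmic inner
Complexity: O(n log n)

O(n log n)


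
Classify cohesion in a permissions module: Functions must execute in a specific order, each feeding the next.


Reasoning: Output of one is input to next
Type: Sequential cohesion

Sequential cohesion


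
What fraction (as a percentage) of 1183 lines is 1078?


Coverage = covered / total * 100
Coverage = 1078 / 1183 * 100
Coverage = 91.12%

91.12%


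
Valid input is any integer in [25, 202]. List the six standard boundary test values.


Range: [25, 202]
Boundaries: just below min, min, min+1, max-1, max, just above max
Values: [24, 25, 26, 201, 202, 203]

[24, 25, 26, 201, 202, 203]


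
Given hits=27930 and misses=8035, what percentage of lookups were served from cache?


Formula: hit rate = hits / (hits + misses) * 100
hit rate = 27930 / (27930 + 8035) * 100
hit rate = 27930 / 35965 * 100
hit rate = 77.66%

77.66%


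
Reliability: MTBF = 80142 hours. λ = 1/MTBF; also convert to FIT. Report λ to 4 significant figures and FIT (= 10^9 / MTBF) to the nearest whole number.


Formula: λ = 1 / MTBF; FIT = λ × 1e9 = 1e9 / MTBF
λ = 1 / 80142 ≈ 1.248e-05 failures/hour
FIT = 1e9 / 80142 ≈ 12478 failures per 1e9 hours (nearest whole number)

λ = 1.248e-05 /h, FIT = 12478


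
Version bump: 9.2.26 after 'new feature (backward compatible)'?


Current: 9.2.26
Change category: 'new feature (backward compatible)' → minor bump
SemVer rule: minor bump → increment MINOR, reset PATCH to 0 (MAJOR unchanged)
New: 9.3.0

9.3.0


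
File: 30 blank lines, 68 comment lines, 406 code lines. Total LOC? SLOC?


Total LOC = blank + comment + code
Total LOC = 30 + 68 + 406 = 504
SLOC (source only) = code = 406

Total LOC: 504, SLOC: 406


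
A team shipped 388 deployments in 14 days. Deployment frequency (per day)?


Formula: deployments per day = releases / days
= 388 / 14
= 27.714 deploys/day
(equivalently, 194.0 deploys/week)

27.714 deploys/day


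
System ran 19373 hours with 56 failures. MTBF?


Formula: MTBF = Total operating time / Number of failures
MTBF = 19373 / 56
MTBF = 345.95 hours

345.95 hours


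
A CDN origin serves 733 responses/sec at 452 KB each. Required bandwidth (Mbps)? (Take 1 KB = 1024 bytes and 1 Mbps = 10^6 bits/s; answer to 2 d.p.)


Formula: Mbps = payload_bytes * RPS * 8 / 1e6
Payload per request = 452 KB = 452 * 1024 = 462848 bytes
Total bytes/sec = 462848 * 733 = 339267584
Total bits/sec = 339267584 * 8 = 2714140672
Mbps = 2714140672 / 1e6 = 2714.14

2714.14 Mbps


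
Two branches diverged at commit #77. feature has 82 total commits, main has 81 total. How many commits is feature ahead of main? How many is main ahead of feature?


Common ancestor: commit #77
feature commits after divergence: 82 - 77 = 5
main commits after divergence: 81 - 77 = 4
feature is 5 commits ahead of main
main is 4 commits ahead of feature

feature ahead: 5, main ahead: 4


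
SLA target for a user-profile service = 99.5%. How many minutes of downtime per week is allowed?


Formula: allowed downtime = period * (100 - SLA) / 100
Period (week) = 10080 minutes
Unavailability fraction = (100 - 99.5) / 100
Allowed downtime = 10080 * (100 - 99.5) / 100
Allowed downtime = 50.4 minutes

50.4 minutes


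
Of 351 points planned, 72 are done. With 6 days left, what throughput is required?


Formula: Required rate = Remaining points / Days left
Remaining = 351 - 72 = 279 points
Required rate = 279 / 6 = 46.5 points/day

46.5 points/day


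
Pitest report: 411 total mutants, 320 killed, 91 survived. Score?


Mutation score = killed / total * 100
Mutation score = 320 / 411 * 100
Mutation score = 77.86%

77.86%


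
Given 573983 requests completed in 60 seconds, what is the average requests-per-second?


Formula: throughput = requests / seconds
throughput = 573983 / 60
throughput = 9566.38 requests/second

9566.38 requests/second


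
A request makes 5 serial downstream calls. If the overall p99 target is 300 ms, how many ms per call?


Formula: per_stage = total_budget / stages
per_stage = 300 / 5
per_stage = 60.0 ms

60.0 ms


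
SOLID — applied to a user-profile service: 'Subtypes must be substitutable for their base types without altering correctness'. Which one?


This describes the Liskov Substitution Principle (LSP)

Liskov Substitution Principle (LSP)


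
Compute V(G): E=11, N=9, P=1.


Formula: V(G) = E - N + 2P
V(G) = 11 - 9 + 2*1
V(G) = 2 + 2
V(G) = 4

4


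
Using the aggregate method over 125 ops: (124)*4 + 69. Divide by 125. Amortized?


Formula: Amortized cost = Total cost / Operations
Total cost = (124 * 4) + (1 * 69)
Total cost = 496 + 69 = 565
Amortized = 565 / 125 = 4.52

4.52


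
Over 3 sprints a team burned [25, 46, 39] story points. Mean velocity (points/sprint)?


Formula: Avg velocity = Total points / Number of sprints
Points: [25, 46, 39]
Sum = 25 + 46 + 39 = 110
Avg velocity = 110 / 3 = 36.67 points/sprint

36.67 points/sprint


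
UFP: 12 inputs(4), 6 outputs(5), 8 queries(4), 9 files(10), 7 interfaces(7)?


UFP = EI*4 + EO*5 + EQ*4 + ILF*10 + EIF*7
UFP = 12*4 + 6*5 + 8*4 + 9*10 + 7*7
UFP = 48 + 30 + 32 + 90 + 49
UFP = 249

249


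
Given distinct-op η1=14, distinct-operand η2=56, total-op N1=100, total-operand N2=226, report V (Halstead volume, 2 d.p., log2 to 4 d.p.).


Formula: V = N * log2(η), where N = N1 + N2 and η = η1 + η2
η = 14 + 56 = 70
N = 100 + 226 = 326
log2(70) ≈ 6.1293
V = 326 * 6.1293 = 1998.15

1998.15


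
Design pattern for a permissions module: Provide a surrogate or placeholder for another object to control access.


This matches the Proxy pattern

Proxy


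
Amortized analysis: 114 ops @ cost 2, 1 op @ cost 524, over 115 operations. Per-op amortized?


Formula: Amortized cost = Total cost / Operations
Total cost = (114 * 2) + (1 * 524)
Total cost = 228 + 524 = 752
Amortized = 752 / 115 = 6.5391

6.5391


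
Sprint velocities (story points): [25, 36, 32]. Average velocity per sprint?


Formula: Avg velocity = Total points / Number of sprints
Points: [25, 36, 32]
Sum = 25 + 36 + 32 = 93
Avg velocity = 93 / 3 = 31.0 points/sprint

31.0 points/sprint


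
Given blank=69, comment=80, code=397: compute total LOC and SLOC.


Total LOC = blank + comment + code
Total LOC = 69 + 80 + 397 = 546
SLOC (source only) = code = 397

Total LOC: 546, SLOC: 397


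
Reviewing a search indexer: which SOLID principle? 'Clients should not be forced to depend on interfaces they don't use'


This describes the Interface Segregation Principle (ISP)

Interface Segregation Principle (ISP)


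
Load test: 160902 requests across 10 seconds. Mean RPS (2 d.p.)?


Formula: throughput = requests / seconds
throughput = 160902 / 10
throughput = 16090.2 requests/second

16090.2 requests/second


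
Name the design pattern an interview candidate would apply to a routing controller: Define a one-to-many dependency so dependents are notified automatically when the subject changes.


This matches the Observer pattern

Observer


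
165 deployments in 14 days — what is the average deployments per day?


Formula: deployments per day = releases / days
= 165 / 14
= 11.786 deploys/day
(equivalently, 82.5 deploys/week)

11.786 deploys/day


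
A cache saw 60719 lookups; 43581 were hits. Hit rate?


Formula: hit rate = hits / (hits + misses) * 100
hit rate = 43581 / (43581 + 17138) * 100
hit rate = 43581 / 60719 * 100
hit rate = 71.77%

71.77%


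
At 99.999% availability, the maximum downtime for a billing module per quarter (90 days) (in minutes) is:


Formula: allowed downtime = period * (100 - SLA) / 100
Period (quarter (90 days)) = 129600 minutes
Unavailability fraction = (100 - 99.999) / 100
Allowed downtime = 129600 * (100 - 99.999) / 100
Allowed downtime = 1.296 minutes

1.296 minutes


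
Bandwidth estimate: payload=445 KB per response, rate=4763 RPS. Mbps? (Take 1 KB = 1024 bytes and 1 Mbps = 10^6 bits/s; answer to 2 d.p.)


Formula: Mbps = payload_bytes * RPS * 8 / 1e6
Payload per request = 445 KB = 445 * 1024 = 455680 bytes
Total bytes/sec = 455680 * 4763 = 2170403840
Total bits/sec = 2170403840 * 8 = 17363230720
Mbps = 17363230720 / 1e6 = 17363.23

17363.23 Mbps


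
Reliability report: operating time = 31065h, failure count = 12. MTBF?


Formula: MTBF = Total operating time / Number of failures
MTBF = 31065 / 12
MTBF = 2588.75 hours

2588.75 hours


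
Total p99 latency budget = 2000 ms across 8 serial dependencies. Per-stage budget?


Formula: per_stage = total_budget / stages
per_stage = 2000 / 8
per_stage = 250.0 ms

250.0 ms


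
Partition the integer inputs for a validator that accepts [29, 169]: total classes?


Valid range: [29, 169]
Class 1: x < 29 — invalid
Class 2: 29 ≤ x ≤ 169 — valid
Class 3: x > 169 — invalid
Total equivalence classes: 3

3 equivalence classes


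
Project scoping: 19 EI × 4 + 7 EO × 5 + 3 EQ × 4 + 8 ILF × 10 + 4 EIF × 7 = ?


UFP = EI*4 + EO*5 + EQ*4 + ILF*10 + EIF*7
UFP = 19*4 + 7*5 + 3*4 + 8*10 + 4*7
UFP = 76 + 35 + 12 + 80 + 28
UFP = 231

231


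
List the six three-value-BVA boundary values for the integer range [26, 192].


Range: [26, 192]
Boundaries: just below min, min, min+1, max-1, max, just above max
Values: [25, 26, 27, 191, 192, 193]

[25, 26, 27, 191, 192, 193]


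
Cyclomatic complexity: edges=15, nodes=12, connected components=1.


Formula: V(G) = E - N + 2P
V(G) = 15 - 12 + 2*1
V(G) = 3 + 2
V(G) = 5

5


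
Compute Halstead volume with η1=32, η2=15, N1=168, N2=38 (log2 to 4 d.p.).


Formula: V = N * log2(η), where N = N1 + N2 and η = η1 + η2
η = 32 + 15 = 47
N = 168 + 38 = 206
log2(47) ≈ 5.5546
V = 206 * 5.5546 = 1144.25

1144.25


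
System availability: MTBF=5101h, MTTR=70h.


Availability = MTBF / (MTBF + MTTR)
Availability = 5101 / (5101 + 70)
Availability = 5101 / 5171
Availability = 98.6463%

98.6463%


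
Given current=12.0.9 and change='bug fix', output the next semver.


Current: 12.0.9
Change category: 'bug fix' → patch bump
SemVer rule: patch bump → increment PATCH (MAJOR and MINOR unchanged)
New: 12.0.10

12.0.10


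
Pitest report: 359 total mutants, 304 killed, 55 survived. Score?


Mutation score = killed / total * 100
Mutation score = 304 / 359 * 100
Mutation score = 84.68%

84.68%


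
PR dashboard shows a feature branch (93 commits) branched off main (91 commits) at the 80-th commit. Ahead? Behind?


Common ancestor: commit #80
feature commits after divergence: 93 - 80 = 13
main commits after divergence: 91 - 80 = 11
feature is 13 commits ahead of main
main is 11 commits ahead of feature

feature ahead: 13, main ahead: 11


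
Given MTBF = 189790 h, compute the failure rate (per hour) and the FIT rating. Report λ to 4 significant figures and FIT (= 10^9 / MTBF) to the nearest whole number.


Formula: λ = 1 / MTBF; FIT = λ × 1e9 = 1e9 / MTBF
λ = 1 / 189790 ≈ 5.269e-06 failures/hour
FIT = 1e9 / 189790 ≈ 5269 failures per 1e9 hours (nearest whole number)

λ = 5.269e-06 /h, FIT = 5269


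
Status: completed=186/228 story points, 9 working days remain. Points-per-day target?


Formula: Required rate = Remaining points / Days left
Remaining = 228 - 186 = 42 points
Required rate = 42 / 9 = 4.67 points/day

4.67 points/day


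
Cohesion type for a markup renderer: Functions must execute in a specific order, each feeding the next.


Reasoning: Output of one is input to next
Type: Sequential cohesion

Sequential cohesion


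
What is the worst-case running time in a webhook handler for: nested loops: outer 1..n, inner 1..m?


Reasoning: product of independent bounds
Complexity: O(n*m)

O(n*m)


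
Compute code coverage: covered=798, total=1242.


Coverage = covered / total * 100
Coverage = 798 / 1242 * 100
Coverage = 64.25%

64.25%


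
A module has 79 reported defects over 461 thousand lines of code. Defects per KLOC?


Defect density = defects / KLOC
Defect density = 79 / 461
Defect density = 0.171 defects/KLOC

0.171 defects/KLOC


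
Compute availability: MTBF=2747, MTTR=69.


Availability = MTBF / (MTBF + MTTR)
Availability = 2747 / (2747 + 69)
Availability = 2747 / 2816
Availability = 97.5497%

97.5497%


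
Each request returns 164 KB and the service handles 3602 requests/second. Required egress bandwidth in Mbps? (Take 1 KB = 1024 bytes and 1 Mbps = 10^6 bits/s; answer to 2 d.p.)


Formula: Mbps = payload_bytes * RPS * 8 / 1e6
Payload per request = 164 KB = 164 * 1024 = 167936 bytes
Total bytes/sec = 167936 * 3602 = 604905472
Total bits/sec = 604905472 * 8 = 4839243776
Mbps = 4839243776 / 1e6 = 4839.24

4839.24 Mbps


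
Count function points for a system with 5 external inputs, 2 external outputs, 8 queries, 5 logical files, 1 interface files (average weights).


UFP = EI*4 + EO*5 + EQ*4 + ILF*10 + EIF*7
UFP = 5*4 + 2*5 + 8*4 + 5*10 + 1*7
UFP = 20 + 10 + 32 + 50 + 7
UFP = 119

119


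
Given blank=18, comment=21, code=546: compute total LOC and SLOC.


Total LOC = blank + comment + code
Total LOC = 18 + 21 + 546 = 585
SLOC (source only) = code = 546

Total LOC: 585, SLOC: 546


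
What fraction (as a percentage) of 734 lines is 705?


Coverage = covered / total * 100
Coverage = 705 / 734 * 100
Coverage = 96.05%

96.05%


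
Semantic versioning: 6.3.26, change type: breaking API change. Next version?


Current: 6.3.26
Change category: 'breaking API change' → major bump
SemVer rule: major bump → increment MAJOR, reset MINOR and PATCH to 0
New: 7.0.0

7.0.0


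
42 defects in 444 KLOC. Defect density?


Defect density = defects / KLOC
Defect density = 42 / 444
Defect density = 0.095 defects/KLOC

0.095 defects/KLOC


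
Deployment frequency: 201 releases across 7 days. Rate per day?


Formula: deployments per day = releases / days
= 201 / 7
= 28.714 deploys/day
(equivalently, 201.0 deploys/week)

28.714 deploys/day


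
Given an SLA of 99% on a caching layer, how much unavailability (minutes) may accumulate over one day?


Formula: allowed downtime = period * (100 - SLA) / 100
Period (day) = 1440 minutes
Unavailability fraction = (100 - 99.0) / 100
Allowed downtime = 1440 * (100 - 99.0) / 100
Allowed downtime = 14.4 minutes

14.4 minutes


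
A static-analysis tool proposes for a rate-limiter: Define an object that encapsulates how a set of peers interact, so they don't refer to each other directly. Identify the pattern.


This matches the Mediator pattern

Mediator


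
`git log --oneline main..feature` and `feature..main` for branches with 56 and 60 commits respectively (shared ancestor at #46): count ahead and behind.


Common ancestor: commit #46
feature commits after divergence: 56 - 46 = 10
main commits after divergence: 60 - 46 = 14
feature is 10 commits ahead of main
main is 14 commits ahead of feature

feature ahead: 10, main ahead: 14


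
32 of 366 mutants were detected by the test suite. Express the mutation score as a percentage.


Mutation score = killed / total * 100
Mutation score = 32 / 366 * 100
Mutation score = 8.74%

8.74%


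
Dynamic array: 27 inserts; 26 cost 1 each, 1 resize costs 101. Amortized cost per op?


Formula: Amortized cost = Total cost / Operations
Total cost = (26 * 1) + (1 * 101)
Total cost = 26 + 101 = 127
Amortized = 127 / 27 = 4.7037

4.7037


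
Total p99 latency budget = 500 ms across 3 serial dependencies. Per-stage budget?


Formula: per_stage = total_budget / stages
per_stage = 500 / 3
per_stage = 166.67 ms

166.67 ms


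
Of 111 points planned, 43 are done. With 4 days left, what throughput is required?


Formula: Required rate = Remaining points / Days left
Remaining = 111 - 43 = 68 points
Required rate = 68 / 4 = 17.0 points/day

17.0 points/day


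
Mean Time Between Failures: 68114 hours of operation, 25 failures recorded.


Formula: MTBF = Total operating time / Number of failures
MTBF = 68114 / 25
MTBF = 2724.56 hours

2724.56 hours


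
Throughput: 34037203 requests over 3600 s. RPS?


Formula: throughput = requests / seconds
throughput = 34037203 / 3600
throughput = 9454.78 requests/second

9454.78 requests/second


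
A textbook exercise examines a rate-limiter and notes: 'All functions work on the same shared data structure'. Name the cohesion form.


Reasoning: Functions share data
Type: Communicational cohesion

Communicational cohesion


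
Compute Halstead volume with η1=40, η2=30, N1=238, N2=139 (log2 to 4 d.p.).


Formula: V = N * log2(η), where N = N1 + N2 and η = η1 + η2
η = 40 + 30 = 70
N = 238 + 139 = 377
log2(70) ≈ 6.1293
V = 377 * 6.1293 = 2310.75

2310.75
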